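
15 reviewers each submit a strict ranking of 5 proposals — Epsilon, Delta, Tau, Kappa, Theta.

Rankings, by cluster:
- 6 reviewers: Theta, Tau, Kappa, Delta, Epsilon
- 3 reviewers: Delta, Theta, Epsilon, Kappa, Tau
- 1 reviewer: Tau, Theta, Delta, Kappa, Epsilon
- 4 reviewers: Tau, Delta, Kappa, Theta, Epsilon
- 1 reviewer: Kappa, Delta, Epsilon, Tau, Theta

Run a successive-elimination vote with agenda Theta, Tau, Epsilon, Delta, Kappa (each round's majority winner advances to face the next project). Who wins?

Delta

Round 1: Theta vs Tau — 9–6, Theta advances.
Round 2: Theta vs Epsilon — 14–1, Theta advances.
Round 3: Theta vs Delta — 7–8, Delta advances.
Round 4: Delta vs Kappa — 8–7, Delta advances.
The agenda winner is Delta.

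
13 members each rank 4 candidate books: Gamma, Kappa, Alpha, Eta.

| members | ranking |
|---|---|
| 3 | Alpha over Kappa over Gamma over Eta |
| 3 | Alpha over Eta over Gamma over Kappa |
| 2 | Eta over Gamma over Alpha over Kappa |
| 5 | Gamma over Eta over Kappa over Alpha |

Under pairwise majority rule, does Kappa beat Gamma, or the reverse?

Gamma

Ballots ranking Kappa above Gamma: 3.
Ballots ranking Gamma above Kappa: 13 − 3 = 10.
Gamma wins the head-to-head 10–3.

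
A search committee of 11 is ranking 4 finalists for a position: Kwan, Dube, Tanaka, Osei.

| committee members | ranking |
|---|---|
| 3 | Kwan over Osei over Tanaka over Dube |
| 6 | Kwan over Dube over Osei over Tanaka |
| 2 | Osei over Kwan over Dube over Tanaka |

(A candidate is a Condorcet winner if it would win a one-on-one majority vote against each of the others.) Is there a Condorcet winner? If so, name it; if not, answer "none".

Kwan

Pairwise majorities:
Kwan–Dube: Kwan 11–0.
Kwan vs Tanaka: 3+6+2 = 11 for Kwan, 0 for Tanaka — Kwan by 11–0.
Kwan vs Osei: Kwan preferred on 3+6 = 9 ballots; Kwan wins 9–2.
Dube vs Tanaka: Dube, 8–3.
Dube vs Osei: Dube wins 6–5.
Tanaka vs Osei: Osei wins 11–0.
Only Kwan has no losses; Kwan is the Condorcet winner.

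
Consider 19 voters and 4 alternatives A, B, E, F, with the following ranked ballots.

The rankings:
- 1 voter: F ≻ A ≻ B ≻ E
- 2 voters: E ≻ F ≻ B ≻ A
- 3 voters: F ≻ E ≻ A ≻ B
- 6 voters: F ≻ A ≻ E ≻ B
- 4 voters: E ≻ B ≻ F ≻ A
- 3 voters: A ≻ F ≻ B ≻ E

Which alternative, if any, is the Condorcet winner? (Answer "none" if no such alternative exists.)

Head-to-head results (19 voters):
A vs B: A wins 13–6.
A–E: A 10–9.
A vs F: F, 16–3.
B vs E: E, 15–4.
B vs F: F, 15–4.
E vs F: F, 13–6.
F beats each of A, B, E — F is the Condorcet winner.

F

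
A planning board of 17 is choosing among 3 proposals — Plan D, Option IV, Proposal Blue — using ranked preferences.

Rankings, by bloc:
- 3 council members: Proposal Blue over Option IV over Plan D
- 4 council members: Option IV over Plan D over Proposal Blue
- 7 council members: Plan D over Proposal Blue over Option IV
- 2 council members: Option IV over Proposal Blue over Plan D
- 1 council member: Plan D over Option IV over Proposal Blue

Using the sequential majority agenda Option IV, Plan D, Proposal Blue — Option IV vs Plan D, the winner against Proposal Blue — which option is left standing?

Proposal Blue

Round 1: Option IV vs Plan D — 9–8, Option IV advances.
Round 2: Option IV vs Proposal Blue — 7–10, Proposal Blue advances.
The agenda winner is Proposal Blue.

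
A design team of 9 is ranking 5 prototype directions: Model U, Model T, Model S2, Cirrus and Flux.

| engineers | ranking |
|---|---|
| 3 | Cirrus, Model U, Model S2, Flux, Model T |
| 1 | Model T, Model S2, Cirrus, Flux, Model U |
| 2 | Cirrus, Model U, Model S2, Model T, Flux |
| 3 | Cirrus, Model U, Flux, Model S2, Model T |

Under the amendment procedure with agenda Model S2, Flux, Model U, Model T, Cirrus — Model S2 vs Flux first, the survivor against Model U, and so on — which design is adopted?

Round 1: Model S2 vs Flux — 6–3, Model S2 advances.
Round 2: Model S2 vs Model U — 1–8, Model U advances.
Round 3: Model U vs Model T — 8–1, Model U advances.
Round 4: Model U vs Cirrus — 0–9, Cirrus advances.
The agenda winner is Cirrus.

Cirrus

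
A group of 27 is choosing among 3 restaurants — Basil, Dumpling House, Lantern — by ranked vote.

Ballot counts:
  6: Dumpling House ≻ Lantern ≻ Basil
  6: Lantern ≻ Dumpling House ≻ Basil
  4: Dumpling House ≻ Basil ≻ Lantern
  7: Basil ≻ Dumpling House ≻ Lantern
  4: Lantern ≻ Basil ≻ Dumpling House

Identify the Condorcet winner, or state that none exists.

Check each pair by majority over 27 ballots:
Basil vs Dumpling House: Dumpling House, 16–11.
Basil vs Lantern: Lantern wins 16–11.
Dumpling House vs Lantern: Dumpling House wins 17–10.
Dumpling House defeats every rival head-to-head and is the Condorcet winner.

Dumpling House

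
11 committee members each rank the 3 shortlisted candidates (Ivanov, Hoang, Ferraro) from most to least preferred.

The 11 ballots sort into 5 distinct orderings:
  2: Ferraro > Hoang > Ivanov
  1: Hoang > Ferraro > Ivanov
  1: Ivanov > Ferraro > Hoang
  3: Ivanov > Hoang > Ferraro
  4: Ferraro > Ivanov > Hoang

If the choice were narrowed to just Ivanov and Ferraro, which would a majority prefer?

Ballots ranking Ivanov above Ferraro: 1 + 3 = 4.
Ballots ranking Ferraro above Ivanov: 11 − 4 = 7.
Ferraro wins the head-to-head 7–4.

Ferraro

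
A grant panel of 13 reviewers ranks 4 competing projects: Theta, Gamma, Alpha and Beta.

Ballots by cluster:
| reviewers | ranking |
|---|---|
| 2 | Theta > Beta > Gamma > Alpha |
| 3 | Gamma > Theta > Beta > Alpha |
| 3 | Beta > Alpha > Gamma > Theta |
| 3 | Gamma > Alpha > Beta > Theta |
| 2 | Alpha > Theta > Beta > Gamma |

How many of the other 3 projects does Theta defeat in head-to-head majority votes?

Theta against each rival (13 reviewers):
Theta–Gamma: Gamma 9–4.
Theta vs Alpha: Alpha, 8–5.
Theta–Beta: Theta 7–6.
Theta beats Beta; loses to Gamma, Alpha — 1 pairwise win.

1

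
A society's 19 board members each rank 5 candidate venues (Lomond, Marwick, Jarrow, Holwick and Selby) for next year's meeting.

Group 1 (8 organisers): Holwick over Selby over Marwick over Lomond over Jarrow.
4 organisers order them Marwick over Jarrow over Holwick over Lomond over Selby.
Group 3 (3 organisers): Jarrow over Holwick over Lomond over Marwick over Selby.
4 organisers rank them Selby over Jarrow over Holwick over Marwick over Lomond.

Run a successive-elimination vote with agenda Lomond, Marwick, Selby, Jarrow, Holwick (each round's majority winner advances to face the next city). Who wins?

Round 1: Lomond vs Marwick — 3–16, Marwick advances.
Round 2: Marwick vs Selby — 7–12, Selby advances.
Round 3: Selby vs Jarrow — 12–7, Selby advances.
Round 4: Selby vs Holwick — 4–15, Holwick advances.
Holwick survives the agenda.

Holwick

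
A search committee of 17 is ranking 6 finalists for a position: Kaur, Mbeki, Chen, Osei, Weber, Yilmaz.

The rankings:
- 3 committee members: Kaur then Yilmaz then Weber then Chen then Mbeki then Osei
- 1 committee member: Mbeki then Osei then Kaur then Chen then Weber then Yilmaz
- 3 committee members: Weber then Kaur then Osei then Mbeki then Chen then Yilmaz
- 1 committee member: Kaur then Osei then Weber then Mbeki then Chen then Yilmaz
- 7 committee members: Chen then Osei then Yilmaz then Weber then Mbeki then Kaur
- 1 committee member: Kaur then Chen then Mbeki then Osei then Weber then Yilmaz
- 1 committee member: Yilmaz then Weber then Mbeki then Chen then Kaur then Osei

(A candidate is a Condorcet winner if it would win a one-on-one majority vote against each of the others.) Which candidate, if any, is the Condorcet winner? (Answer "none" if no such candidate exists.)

Pairwise majorities:
Kaur vs Mbeki: Kaur preferred on 3+3+1+1 = 8 ballots; Mbeki wins 9–8.
Kaur vs Chen: 3+1+3+1+1 = 9 for Kaur, 8 for Chen — Kaur by 9–8.
Kaur vs Osei: 3+3+1+1+1 = 9 for Kaur, 8 for Osei — Kaur by 9–8.
Kaur vs Weber: Kaur is ranked higher on 3+1+1+1 = 6 ballots, Weber on 11. Weber wins 11–6.
Kaur vs Yilmaz: 3+1+3+1+1 = 9 for Kaur, 8 for Yilmaz — Kaur by 9–8.
Mbeki vs Chen: Mbeki is ranked higher on 1+3+1+1 = 6 ballots, Chen on 11. Chen wins 11–6.
Mbeki vs Osei: Mbeki is ranked higher on 3+1+1+1 = 6 ballots, Osei on 11. Osei wins 11–6.
Mbeki vs Weber: Mbeki is ranked higher on 1+1 = 2 ballots, Weber on 15. Weber wins 15–2.
Mbeki vs Yilmaz: Mbeki preferred on 1+3+1+1 = 6 ballots; Yilmaz wins 11–6.
Chen vs Osei: Chen preferred on 3+7+1+1 = 12 ballots; Chen wins 12–5.
Chen vs Weber: 9 to 8, Chen.
Chen vs Yilmaz: Chen preferred on 1+3+1+7+1 = 13 ballots; Chen wins 13–4.
Osei vs Weber: 10 to 7, Osei.
Osei vs Yilmaz: 1+3+1+7+1 = 13 for Osei, 4 for Yilmaz — Osei by 13–4.
Weber vs Yilmaz: 6 to 11, Yilmaz.
No candidate is unbeaten: Kaur loses to Mbeki; Mbeki loses to Chen; Chen loses to Kaur; Osei loses to Kaur; Weber loses to Chen; Yilmaz loses to Kaur. In particular Kaur beats Chen beats Mbeki beats Kaur is a majority cycle — no Condorcet winner exists.

none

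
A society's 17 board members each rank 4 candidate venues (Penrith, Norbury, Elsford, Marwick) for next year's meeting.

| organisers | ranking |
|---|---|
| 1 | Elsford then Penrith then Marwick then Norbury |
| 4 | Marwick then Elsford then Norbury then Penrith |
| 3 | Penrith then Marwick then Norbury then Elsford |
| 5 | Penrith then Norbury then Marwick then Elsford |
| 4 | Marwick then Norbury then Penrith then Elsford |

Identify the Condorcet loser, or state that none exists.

Head-to-head results (17 organisers):
Penrith vs Norbury: 9 to 8, Penrith.
Penrith vs Elsford: Penrith is ranked higher on 3+5+4 = 12 ballots, Elsford on 5. Penrith wins 12–5.
Penrith vs Marwick: Penrith, 9–8.
Norbury vs Elsford: Norbury is ranked higher on 3+5+4 = 12 ballots, Elsford on 5. Norbury wins 12–5.
Norbury vs Marwick: 5 to 12, Marwick.
Elsford vs Marwick: Elsford preferred on 1 ballot; Marwick wins 16–1.
Elsford loses to every other city — it is the Condorcet loser.

Elsford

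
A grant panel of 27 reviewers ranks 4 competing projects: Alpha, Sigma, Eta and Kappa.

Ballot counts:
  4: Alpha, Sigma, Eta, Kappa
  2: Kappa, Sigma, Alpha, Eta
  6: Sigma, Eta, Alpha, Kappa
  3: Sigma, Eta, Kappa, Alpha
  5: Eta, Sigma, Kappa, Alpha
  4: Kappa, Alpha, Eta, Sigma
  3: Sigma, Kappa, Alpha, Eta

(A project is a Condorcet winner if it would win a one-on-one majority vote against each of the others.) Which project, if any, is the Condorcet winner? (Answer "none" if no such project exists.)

Sigma

Check each pair by majority over 27 ballots:
Alpha vs Sigma: Alpha is ranked higher on 4+4 = 8 ballots, Sigma on 19. Sigma wins 19–8.
Alpha vs Eta: Alpha is ranked higher on 4+2+4+3 = 13 ballots, Eta on 14. Eta wins 14–13.
Alpha vs Kappa: 4+6 = 10 for Alpha, 17 for Kappa — Kappa by 17–10.
Sigma vs Eta: 4+2+6+3+3 = 18 for Sigma, 9 for Eta — Sigma by 18–9.
Sigma vs Kappa: Sigma is ranked higher on 4+6+3+5+3 = 21 ballots, Kappa on 6. Sigma wins 21–6.
Eta vs Kappa: Eta is ranked higher on 4+6+3+5 = 18 ballots, Kappa on 9. Eta wins 18–9.
Sigma wins every pairwise contest, so Sigma is the Condorcet winner.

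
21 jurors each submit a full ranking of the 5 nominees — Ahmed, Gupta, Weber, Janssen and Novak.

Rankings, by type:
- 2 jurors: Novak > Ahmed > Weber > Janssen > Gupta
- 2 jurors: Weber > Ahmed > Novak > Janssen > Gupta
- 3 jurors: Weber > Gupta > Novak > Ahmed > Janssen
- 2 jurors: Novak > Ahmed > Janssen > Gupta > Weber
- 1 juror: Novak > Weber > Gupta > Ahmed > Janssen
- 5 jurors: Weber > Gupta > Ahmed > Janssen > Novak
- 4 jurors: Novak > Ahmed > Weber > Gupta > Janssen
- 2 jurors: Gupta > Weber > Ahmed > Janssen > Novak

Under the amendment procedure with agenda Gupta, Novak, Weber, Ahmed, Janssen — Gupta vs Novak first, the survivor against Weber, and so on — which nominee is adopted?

Weber

Round 1: Gupta vs Novak — 10–11, Novak advances.
Round 2: Novak vs Weber — 9–12, Weber advances.
Round 3: Weber vs Ahmed — 13–8, Weber advances.
Round 4: Weber vs Janssen — 19–2, Weber advances.
The agenda winner is Weber.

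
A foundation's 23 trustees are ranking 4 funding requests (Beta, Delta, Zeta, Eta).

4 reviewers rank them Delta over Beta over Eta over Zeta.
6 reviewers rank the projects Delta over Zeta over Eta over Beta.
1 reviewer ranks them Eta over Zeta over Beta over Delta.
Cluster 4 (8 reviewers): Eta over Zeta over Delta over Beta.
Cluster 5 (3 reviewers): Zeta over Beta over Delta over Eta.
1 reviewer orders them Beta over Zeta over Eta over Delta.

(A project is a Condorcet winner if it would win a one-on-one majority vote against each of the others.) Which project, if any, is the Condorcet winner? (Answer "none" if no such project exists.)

none

Check each pair by majority over 23 ballots:
Beta–Delta: Delta 18–5.
Beta vs Zeta: Zeta wins 18–5.
Beta–Eta: Eta 15–8.
Delta vs Zeta: Zeta wins 13–10.
Delta vs Eta: Delta, 13–10.
Zeta vs Eta: Eta, 13–10.
Each project drops at least one matchup (Beta loses to Delta; Delta loses to Zeta; Zeta loses to Eta; Eta loses to Delta); the cycle Delta > Eta > Zeta > Delta rules out a Condorcet winner.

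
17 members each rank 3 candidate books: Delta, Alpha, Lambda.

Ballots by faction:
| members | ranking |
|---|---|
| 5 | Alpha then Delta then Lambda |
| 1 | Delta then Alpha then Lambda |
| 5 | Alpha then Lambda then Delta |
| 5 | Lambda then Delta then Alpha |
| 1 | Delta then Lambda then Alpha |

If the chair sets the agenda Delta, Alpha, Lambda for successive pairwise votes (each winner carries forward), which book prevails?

Round 1: Delta vs Alpha — 7–10, Alpha advances.
Round 2: Alpha vs Lambda — 11–6, Alpha advances.
The agenda winner is Alpha.

Alpha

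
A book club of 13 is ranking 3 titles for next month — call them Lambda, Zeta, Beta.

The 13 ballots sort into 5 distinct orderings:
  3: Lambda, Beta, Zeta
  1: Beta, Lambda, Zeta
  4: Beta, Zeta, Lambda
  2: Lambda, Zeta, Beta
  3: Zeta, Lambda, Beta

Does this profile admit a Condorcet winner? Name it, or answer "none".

Pairwise majorities:
Lambda vs Zeta: 3+1+2 = 6 for Lambda, 7 for Zeta — Zeta by 7–6.
Lambda vs Beta: Lambda is ranked higher on 3+2+3 = 8 ballots, Beta on 5. Lambda wins 8–5.
Zeta vs Beta: 5 to 8, Beta.
Every book loses at least once (Lambda loses to Zeta; Zeta loses to Beta; Beta loses to Lambda). The majority relation contains the cycle Lambda → Beta → Zeta → Lambda, so there is no Condorcet winner.

none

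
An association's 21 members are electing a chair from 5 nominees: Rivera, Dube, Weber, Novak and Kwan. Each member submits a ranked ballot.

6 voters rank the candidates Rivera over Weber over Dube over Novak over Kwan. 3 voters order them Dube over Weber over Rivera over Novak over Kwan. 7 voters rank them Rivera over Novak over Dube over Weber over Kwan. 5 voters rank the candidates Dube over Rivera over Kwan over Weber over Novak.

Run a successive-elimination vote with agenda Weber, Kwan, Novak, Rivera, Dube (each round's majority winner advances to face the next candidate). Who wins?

Round 1: Weber vs Kwan — 16–5, Weber advances.
Round 2: Weber vs Novak — 14–7, Weber advances.
Round 3: Weber vs Rivera — 3–18, Rivera advances.
Round 4: Rivera vs Dube — 13–8, Rivera advances.
Rivera survives the agenda.

Rivera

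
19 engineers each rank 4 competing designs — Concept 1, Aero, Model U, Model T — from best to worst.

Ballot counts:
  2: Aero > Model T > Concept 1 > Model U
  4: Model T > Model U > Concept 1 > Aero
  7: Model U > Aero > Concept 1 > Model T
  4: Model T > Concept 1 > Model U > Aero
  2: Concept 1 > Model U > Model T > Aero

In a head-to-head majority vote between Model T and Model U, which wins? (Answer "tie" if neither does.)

Model T

Ballots ranking Model T above Model U: 2 + 4 + 4 = 10.
Ballots ranking Model U above Model T: 19 − 10 = 9.
Model T wins the head-to-head 10–9.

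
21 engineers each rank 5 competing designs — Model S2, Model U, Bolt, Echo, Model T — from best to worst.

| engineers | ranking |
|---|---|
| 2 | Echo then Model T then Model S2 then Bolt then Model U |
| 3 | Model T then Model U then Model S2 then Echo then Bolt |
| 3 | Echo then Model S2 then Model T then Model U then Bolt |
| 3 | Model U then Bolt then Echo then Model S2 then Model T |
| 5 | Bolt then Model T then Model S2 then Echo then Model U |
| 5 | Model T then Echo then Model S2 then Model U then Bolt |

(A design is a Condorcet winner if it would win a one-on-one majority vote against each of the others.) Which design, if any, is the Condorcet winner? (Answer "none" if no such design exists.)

Pairwise majorities:
Model S2 vs Model U: Model S2, 15–6.
Model S2 vs Bolt: Model S2 preferred on 2+3+3+5 = 13 ballots; Model S2 wins 13–8.
Model S2 vs Echo: Model S2 is ranked higher on 3+5 = 8 ballots, Echo on 13. Echo wins 13–8.
Model S2 vs Model T: Model T, 15–6.
Model U vs Bolt: Model U, 14–7.
Model U vs Echo: 6 to 15, Echo.
Model U vs Model T: 3 to 18, Model T.
Bolt vs Echo: 3+5 = 8 for Bolt, 13 for Echo — Echo by 13–8.
Bolt vs Model T: Model T wins 13–8.
Echo–Model T: Model T 13–8.
Model T wins every pairwise contest, so Model T is the Condorcet winner.

Model T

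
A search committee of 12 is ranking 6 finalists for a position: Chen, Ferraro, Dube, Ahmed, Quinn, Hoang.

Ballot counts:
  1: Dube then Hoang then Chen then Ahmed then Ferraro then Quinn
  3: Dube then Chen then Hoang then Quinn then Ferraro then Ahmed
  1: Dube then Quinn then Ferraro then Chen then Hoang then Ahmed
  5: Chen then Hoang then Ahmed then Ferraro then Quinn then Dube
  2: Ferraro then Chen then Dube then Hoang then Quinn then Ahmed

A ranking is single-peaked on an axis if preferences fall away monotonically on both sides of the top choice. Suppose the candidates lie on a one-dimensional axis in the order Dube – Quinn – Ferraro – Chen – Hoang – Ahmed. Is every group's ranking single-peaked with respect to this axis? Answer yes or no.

Axis positions: Dube=1, Quinn=2, Ferraro=3, Chen=4, Hoang=5, Ahmed=6.
Group 1: ranking walks positions 1-5-4-6-3-2; Hoang is ranked above Quinn even though Quinn lies between Hoang and the peak Dube on the axis — preferences dip and rise again. Not single-peaked.
Group 2: ranking walks positions 1-4-5-2-3-6; Chen is ranked above Quinn even though Quinn lies between Chen and the peak Dube on the axis — preferences dip and rise again. Not single-peaked.
Group 3 (peak Dube at position 1): ranking walks positions 1-2-3-4-5-6, expanding outward from the peak — single-peaked.
Group 4 (peak Chen at position 4): ranking walks positions 4-5-6-3-2-1, expanding outward from the peak — single-peaked.
Group 5: ranking walks positions 3-4-1-5-2-6; Dube is ranked above Quinn even though Quinn lies between Dube and the peak Ferraro on the axis — preferences dip and rise again. Not single-peaked.
Group 1 violates single-peakedness, so the profile is not single-peaked on this axis.

no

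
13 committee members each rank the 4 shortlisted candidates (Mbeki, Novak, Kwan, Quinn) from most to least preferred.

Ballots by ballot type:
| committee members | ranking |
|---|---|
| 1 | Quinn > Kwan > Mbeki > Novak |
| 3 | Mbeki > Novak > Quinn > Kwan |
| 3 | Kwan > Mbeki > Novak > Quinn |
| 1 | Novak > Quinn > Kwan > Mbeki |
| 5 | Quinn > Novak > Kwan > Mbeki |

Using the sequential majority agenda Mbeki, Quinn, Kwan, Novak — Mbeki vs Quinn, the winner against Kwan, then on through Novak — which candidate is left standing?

Round 1: Mbeki vs Quinn — 6–7, Quinn advances.
Round 2: Quinn vs Kwan — 10–3, Quinn advances.
Round 3: Quinn vs Novak — 6–7, Novak advances.
Novak survives the agenda.

Novak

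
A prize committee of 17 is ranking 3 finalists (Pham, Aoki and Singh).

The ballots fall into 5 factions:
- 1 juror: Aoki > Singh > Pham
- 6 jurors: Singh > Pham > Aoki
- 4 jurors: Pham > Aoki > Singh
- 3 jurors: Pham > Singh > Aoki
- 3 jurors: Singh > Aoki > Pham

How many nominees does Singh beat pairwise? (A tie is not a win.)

2

Singh against each rival (17 jurors):
Singh vs Pham: Singh, 10–7.
Singh vs Aoki: Singh, 12–5.
Singh beats Pham, Aoki — 2 pairwise wins.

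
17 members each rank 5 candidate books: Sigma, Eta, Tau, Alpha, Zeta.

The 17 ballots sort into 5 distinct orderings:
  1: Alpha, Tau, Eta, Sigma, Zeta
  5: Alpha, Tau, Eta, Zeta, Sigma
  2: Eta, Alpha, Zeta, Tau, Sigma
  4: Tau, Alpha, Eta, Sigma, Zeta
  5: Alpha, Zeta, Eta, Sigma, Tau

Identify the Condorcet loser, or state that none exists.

Sigma

Pairwise majorities:
Sigma vs Eta: Eta wins 17–0.
Sigma vs Tau: Tau wins 12–5.
Sigma–Alpha: Alpha 17–0.
Sigma vs Zeta: Zeta wins 12–5.
Eta vs Tau: Tau, 10–7.
Eta vs Alpha: Eta is ranked higher on 2 ballots, Alpha on 15. Alpha wins 15–2.
Eta vs Zeta: Eta preferred on 1+5+2+4 = 12 ballots; Eta wins 12–5.
Tau vs Alpha: Alpha wins 13–4.
Tau vs Zeta: 1+5+4 = 10 for Tau, 7 for Zeta — Tau by 10–7.
Alpha vs Zeta: 1+5+2+4+5 = 17 for Alpha, 0 for Zeta — Alpha by 17–0.
Sigma loses to every other book — it is the Condorcet loser.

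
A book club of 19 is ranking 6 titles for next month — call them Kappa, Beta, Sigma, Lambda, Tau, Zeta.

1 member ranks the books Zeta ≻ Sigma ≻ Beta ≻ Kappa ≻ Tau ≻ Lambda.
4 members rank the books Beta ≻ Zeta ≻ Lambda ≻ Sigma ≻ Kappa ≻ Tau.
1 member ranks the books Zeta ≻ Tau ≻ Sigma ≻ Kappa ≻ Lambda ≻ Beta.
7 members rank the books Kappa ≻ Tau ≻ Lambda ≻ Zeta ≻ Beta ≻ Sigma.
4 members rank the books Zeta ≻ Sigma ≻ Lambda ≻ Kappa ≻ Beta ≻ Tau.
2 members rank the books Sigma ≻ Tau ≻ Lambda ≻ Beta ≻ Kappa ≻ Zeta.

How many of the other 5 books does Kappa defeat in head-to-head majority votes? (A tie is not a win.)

Kappa against each rival (19 members):
Kappa vs Beta: Kappa wins 12–7.
Kappa vs Sigma: 7 to 12, Sigma.
Kappa vs Lambda: Lambda, 10–9.
Kappa vs Tau: Kappa is ranked higher on 1+4+7+4 = 16 ballots, Tau on 3. Kappa wins 16–3.
Kappa vs Zeta: Zeta, 10–9.
Kappa beats Beta, Tau; loses to Sigma, Lambda, Zeta — 2 pairwise wins.

2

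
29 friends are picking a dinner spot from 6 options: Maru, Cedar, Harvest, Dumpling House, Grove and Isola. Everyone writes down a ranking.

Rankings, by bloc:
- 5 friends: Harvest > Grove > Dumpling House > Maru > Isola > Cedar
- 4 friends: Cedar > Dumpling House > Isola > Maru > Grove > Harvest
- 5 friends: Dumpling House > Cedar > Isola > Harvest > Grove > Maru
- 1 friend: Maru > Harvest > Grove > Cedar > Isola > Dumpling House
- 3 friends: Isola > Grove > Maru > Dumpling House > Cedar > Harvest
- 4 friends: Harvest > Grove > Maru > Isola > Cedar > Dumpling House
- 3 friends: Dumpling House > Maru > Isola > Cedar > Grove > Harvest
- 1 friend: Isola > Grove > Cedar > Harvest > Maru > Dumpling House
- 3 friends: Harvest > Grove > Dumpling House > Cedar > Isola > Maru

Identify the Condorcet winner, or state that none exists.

Head-to-head results (29 friends):
Maru vs Cedar: 5+1+3+4+3 = 16 for Maru, 13 for Cedar — Maru by 16–13.
Maru vs Harvest: Harvest wins 18–11.
Maru vs Dumpling House: 9 to 20, Dumpling House.
Maru vs Grove: Grove, 21–8.
Maru vs Isola: Maru is ranked higher on 5+1+4+3 = 13 ballots, Isola on 16. Isola wins 16–13.
Cedar–Harvest: Cedar 16–13.
Cedar vs Dumpling House: Dumpling House wins 19–10.
Cedar vs Grove: 12 to 17, Grove.
Cedar–Isola: Isola 16–13.
Harvest vs Dumpling House: Dumpling House wins 15–14.
Harvest–Grove: Harvest 18–11.
Harvest vs Isola: Harvest is ranked higher on 5+1+4+3 = 13 ballots, Isola on 16. Isola wins 16–13.
Dumpling House vs Grove: Grove, 17–12.
Dumpling House–Isola: Dumpling House 20–9.
Grove vs Isola: Isola, 16–13.
No restaurant is unbeaten: Maru loses to Harvest; Cedar loses to Maru; Harvest loses to Cedar; Dumpling House loses to Grove; Grove loses to Harvest; Isola loses to Dumpling House. In particular Maru > Cedar > Harvest > Maru is a majority cycle — no Condorcet winner exists.

none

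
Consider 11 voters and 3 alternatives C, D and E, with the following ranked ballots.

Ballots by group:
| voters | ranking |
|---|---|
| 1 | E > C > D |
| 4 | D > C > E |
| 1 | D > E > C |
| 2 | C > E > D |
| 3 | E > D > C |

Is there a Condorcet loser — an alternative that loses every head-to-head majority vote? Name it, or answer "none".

none

Pairwise majorities:
C vs D: 3 to 8, D.
C–E: C 6–5.
D vs E: E, 6–5.
Every alternative wins at least one matchup (C beats E; D beats C; E beats D), so there is no Condorcet loser.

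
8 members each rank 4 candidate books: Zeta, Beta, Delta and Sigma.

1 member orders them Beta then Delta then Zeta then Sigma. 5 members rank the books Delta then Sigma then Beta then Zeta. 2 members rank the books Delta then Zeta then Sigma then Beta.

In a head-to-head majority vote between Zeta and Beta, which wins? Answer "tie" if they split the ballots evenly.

Beta

Ballots ranking Zeta above Beta: 2.
Ballots ranking Beta above Zeta: 8 − 2 = 6.
Beta wins the head-to-head 6–2.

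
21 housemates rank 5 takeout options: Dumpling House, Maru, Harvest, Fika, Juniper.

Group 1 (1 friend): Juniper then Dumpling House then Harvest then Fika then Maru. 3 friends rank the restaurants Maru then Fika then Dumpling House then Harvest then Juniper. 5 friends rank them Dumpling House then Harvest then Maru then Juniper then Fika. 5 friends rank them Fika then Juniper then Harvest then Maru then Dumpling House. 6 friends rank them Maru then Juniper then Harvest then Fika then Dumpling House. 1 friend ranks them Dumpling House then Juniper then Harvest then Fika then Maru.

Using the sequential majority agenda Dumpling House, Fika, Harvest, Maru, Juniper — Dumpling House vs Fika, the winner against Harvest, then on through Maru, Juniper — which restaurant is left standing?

Round 1: Dumpling House vs Fika — 7–14, Fika advances.
Round 2: Fika vs Harvest — 8–13, Harvest advances.
Round 3: Harvest vs Maru — 12–9, Harvest advances.
Round 4: Harvest vs Juniper — 8–13, Juniper advances.
The agenda winner is Juniper.

Juniper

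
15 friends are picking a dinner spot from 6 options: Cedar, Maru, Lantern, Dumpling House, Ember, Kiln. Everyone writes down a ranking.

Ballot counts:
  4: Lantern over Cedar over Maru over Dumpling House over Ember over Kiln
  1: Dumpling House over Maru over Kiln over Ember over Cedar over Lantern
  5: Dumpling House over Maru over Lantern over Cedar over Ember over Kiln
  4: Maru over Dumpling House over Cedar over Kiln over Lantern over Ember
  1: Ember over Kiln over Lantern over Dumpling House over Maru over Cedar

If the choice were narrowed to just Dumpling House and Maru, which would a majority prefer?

Maru

Ballots ranking Dumpling House above Maru: 1 + 5 + 1 = 7.
Ballots ranking Maru above Dumpling House: 15 − 7 = 8.
Maru wins the head-to-head 8–7.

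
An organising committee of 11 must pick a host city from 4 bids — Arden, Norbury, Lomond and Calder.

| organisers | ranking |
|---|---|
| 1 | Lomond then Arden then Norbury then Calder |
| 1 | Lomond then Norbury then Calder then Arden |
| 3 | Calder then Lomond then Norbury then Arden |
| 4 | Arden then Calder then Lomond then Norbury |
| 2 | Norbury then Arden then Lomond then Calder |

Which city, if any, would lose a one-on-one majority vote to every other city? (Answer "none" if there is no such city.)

Pairwise majorities:
Arden vs Norbury: Arden is ranked higher on 1+4 = 5 ballots, Norbury on 6. Norbury wins 6–5.
Arden vs Lomond: Arden wins 6–5.
Arden vs Calder: Arden preferred on 1+4+2 = 7 ballots; Arden wins 7–4.
Norbury vs Lomond: Lomond wins 9–2.
Norbury vs Calder: Norbury is ranked higher on 1+1+2 = 4 ballots, Calder on 7. Calder wins 7–4.
Lomond vs Calder: 4 to 7, Calder.
Each city has at least one pairwise win (Arden beats Lomond; Norbury beats Arden; Lomond beats Norbury; Calder beats Norbury) — no Condorcet loser.

none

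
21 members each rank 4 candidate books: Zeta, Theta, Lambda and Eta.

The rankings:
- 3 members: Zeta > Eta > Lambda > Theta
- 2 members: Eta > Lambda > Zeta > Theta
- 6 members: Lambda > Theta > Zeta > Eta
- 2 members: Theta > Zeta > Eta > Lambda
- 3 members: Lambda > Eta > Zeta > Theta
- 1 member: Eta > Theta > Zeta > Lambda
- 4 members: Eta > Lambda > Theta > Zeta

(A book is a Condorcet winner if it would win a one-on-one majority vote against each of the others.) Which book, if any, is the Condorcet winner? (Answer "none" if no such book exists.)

none

Pairwise majorities:
Zeta vs Theta: 3+2+3 = 8 for Zeta, 13 for Theta — Theta by 13–8.
Zeta vs Lambda: 6 to 15, Lambda.
Zeta vs Eta: Zeta preferred on 3+6+2 = 11 ballots; Zeta wins 11–10.
Theta–Lambda: Lambda 18–3.
Theta vs Eta: Eta, 13–8.
Lambda–Eta: Eta 12–9.
Each book drops at least one matchup (Zeta loses to Theta; Theta loses to Lambda; Lambda loses to Eta; Eta loses to Zeta); the cycle Zeta beats Eta beats Theta beats Zeta rules out a Condorcet winner.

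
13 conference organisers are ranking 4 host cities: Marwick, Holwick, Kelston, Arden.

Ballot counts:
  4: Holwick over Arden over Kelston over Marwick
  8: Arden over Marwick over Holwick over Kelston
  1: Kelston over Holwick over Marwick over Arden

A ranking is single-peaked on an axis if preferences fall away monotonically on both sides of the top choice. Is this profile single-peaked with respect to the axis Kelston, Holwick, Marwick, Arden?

Axis positions: Kelston=1, Holwick=2, Marwick=3, Arden=4.
Group 1: ranking walks positions 2-4-1-3; Arden is ranked above Marwick even though Marwick lies between Arden and the peak Holwick on the axis — preferences dip and rise again. Not single-peaked.
Group 2 (peak Arden at position 4): ranking walks positions 4-3-2-1, expanding outward from the peak — single-peaked.
Group 3 (peak Kelston at position 1): ranking walks positions 1-2-3-4, expanding outward from the peak — single-peaked.
Group 1 violates single-peakedness, so the profile is not single-peaked on this axis.

no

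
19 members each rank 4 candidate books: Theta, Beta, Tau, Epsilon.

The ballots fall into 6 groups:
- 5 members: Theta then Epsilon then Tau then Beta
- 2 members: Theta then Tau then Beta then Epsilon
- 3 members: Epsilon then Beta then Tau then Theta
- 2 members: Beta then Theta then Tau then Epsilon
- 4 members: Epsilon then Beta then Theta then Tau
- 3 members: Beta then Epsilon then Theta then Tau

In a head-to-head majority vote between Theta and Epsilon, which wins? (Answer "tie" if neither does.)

Ballots ranking Theta above Epsilon: 5 + 2 + 2 = 9.
Ballots ranking Epsilon above Theta: 19 − 9 = 10.
Epsilon wins the head-to-head 10–9.

Epsilon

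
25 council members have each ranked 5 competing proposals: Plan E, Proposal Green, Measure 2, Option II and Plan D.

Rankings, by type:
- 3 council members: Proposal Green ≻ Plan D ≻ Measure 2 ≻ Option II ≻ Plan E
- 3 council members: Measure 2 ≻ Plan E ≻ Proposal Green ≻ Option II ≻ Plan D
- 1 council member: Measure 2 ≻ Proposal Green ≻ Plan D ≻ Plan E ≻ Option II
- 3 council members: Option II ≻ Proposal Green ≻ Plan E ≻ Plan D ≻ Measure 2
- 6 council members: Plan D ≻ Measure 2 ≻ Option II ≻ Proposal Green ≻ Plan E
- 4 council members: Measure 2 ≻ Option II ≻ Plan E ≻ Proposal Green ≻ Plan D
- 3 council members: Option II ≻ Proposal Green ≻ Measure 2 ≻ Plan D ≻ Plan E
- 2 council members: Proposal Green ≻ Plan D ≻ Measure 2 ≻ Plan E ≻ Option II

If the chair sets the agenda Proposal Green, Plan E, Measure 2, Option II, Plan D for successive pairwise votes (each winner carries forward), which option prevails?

Plan D

Round 1: Proposal Green vs Plan E — 18–7, Proposal Green advances.
Round 2: Proposal Green vs Measure 2 — 11–14, Measure 2 advances.
Round 3: Measure 2 vs Option II — 19–6, Measure 2 advances.
Round 4: Measure 2 vs Plan D — 11–14, Plan D advances.
Plan D survives the agenda.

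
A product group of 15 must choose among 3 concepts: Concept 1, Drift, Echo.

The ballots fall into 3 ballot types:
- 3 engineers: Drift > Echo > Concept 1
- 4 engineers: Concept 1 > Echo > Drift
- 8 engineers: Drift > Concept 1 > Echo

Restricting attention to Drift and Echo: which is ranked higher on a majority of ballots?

Drift

Ballots ranking Drift above Echo: 3 + 8 = 11.
Ballots ranking Echo above Drift: 15 − 11 = 4.
Drift wins the head-to-head 11–4.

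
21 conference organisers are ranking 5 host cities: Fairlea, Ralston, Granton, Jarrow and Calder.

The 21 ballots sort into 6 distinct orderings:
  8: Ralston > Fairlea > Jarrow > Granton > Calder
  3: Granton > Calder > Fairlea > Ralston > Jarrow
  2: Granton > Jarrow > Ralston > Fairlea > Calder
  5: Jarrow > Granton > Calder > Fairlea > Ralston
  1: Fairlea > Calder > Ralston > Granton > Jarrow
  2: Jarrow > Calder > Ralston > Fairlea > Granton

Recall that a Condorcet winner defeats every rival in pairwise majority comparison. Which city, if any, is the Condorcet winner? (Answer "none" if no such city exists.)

none

Pairwise majorities:
Fairlea–Ralston: Ralston 12–9.
Fairlea–Granton: Fairlea 11–10.
Fairlea vs Jarrow: 12 to 9, Fairlea.
Fairlea vs Calder: 11 to 10, Fairlea.
Ralston vs Granton: Ralston, 11–10.
Ralston–Jarrow: Ralston 12–9.
Ralston vs Calder: Ralston is ranked higher on 8+2 = 10 ballots, Calder on 11. Calder wins 11–10.
Granton vs Jarrow: 6 to 15, Jarrow.
Granton–Calder: Granton 18–3.
Jarrow–Calder: Jarrow 17–4.
No city is unbeaten: Fairlea loses to Ralston; Ralston loses to Calder; Granton loses to Fairlea; Jarrow loses to Fairlea; Calder loses to Fairlea. In particular Fairlea beats Calder beats Ralston beats Fairlea is a majority cycle — no Condorcet winner exists.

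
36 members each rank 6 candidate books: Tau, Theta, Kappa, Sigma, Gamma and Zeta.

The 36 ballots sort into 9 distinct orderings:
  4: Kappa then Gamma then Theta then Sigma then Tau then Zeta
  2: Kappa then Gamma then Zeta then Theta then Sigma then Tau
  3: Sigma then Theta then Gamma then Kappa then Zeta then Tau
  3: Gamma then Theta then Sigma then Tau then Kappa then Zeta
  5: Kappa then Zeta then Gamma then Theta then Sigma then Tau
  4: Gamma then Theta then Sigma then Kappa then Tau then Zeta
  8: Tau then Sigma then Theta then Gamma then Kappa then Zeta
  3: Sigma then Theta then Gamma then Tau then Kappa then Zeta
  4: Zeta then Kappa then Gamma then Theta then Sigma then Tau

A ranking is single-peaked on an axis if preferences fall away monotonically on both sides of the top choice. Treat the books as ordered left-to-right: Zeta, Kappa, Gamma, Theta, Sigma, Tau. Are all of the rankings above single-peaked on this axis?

Axis positions: Zeta=1, Kappa=2, Gamma=3, Theta=4, Sigma=5, Tau=6.
Group 1 (peak Kappa at position 2): ranking walks positions 2-3-4-5-6-1, expanding outward from the peak — single-peaked.
Group 2 (peak Kappa at position 2): ranking walks positions 2-3-1-4-5-6, expanding outward from the peak — single-peaked.
Group 3 (peak Sigma at position 5): ranking walks positions 5-4-3-2-1-6, expanding outward from the peak — single-peaked.
Group 4 (peak Gamma at position 3): ranking walks positions 3-4-5-6-2-1, expanding outward from the peak — single-peaked.
Group 5 (peak Kappa at position 2): ranking walks positions 2-1-3-4-5-6, expanding outward from the peak — single-peaked.
Group 6 (peak Gamma at position 3): ranking walks positions 3-4-5-2-6-1, expanding outward from the peak — single-peaked.
Group 7 (peak Tau at position 6): ranking walks positions 6-5-4-3-2-1, expanding outward from the peak — single-peaked.
Group 8 (peak Sigma at position 5): ranking walks positions 5-4-3-6-2-1, expanding outward from the peak — single-peaked.
Group 9 (peak Zeta at position 1): ranking walks positions 1-2-3-4-5-6, expanding outward from the peak — single-peaked.
Every ranking is single-peaked on this axis.

yes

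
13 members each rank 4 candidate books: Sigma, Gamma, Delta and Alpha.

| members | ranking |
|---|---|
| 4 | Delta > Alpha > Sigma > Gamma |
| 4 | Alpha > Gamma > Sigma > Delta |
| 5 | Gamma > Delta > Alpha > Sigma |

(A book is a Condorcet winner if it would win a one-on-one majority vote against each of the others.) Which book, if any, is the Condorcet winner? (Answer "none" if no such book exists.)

Check each pair by majority over 13 ballots:
Sigma vs Gamma: Gamma wins 9–4.
Sigma vs Delta: Delta wins 9–4.
Sigma vs Alpha: Alpha wins 13–0.
Gamma vs Delta: Gamma wins 9–4.
Gamma vs Alpha: Alpha wins 8–5.
Delta vs Alpha: Delta wins 9–4.
No book is unbeaten: Sigma loses to Gamma; Gamma loses to Alpha; Delta loses to Gamma; Alpha loses to Delta. In particular Gamma > Delta > Alpha > Gamma is a majority cycle — no Condorcet winner exists.

none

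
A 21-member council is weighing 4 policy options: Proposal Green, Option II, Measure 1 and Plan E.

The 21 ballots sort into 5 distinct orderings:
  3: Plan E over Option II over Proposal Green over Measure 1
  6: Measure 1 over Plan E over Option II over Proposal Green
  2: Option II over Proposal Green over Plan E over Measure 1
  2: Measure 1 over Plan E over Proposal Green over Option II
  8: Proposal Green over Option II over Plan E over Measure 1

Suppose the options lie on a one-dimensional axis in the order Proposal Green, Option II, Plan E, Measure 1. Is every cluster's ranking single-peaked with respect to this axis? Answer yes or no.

Axis positions: Proposal Green=1, Option II=2, Plan E=3, Measure 1=4.
Cluster 1 (peak Plan E at position 3): ranking walks positions 3-2-1-4, expanding outward from the peak — single-peaked.
Cluster 2 (peak Measure 1 at position 4): ranking walks positions 4-3-2-1, expanding outward from the peak — single-peaked.
Cluster 3 (peak Option II at position 2): ranking walks positions 2-1-3-4, expanding outward from the peak — single-peaked.
Cluster 4: ranking walks positions 4-3-1-2; Proposal Green is ranked above Option II even though Option II lies between Proposal Green and the peak Measure 1 on the axis — preferences dip and rise again. Not single-peaked.
Cluster 5 (peak Proposal Green at position 1): ranking walks positions 1-2-3-4, expanding outward from the peak — single-peaked.
Cluster 4 violates single-peakedness, so the profile is not single-peaked on this axis.

no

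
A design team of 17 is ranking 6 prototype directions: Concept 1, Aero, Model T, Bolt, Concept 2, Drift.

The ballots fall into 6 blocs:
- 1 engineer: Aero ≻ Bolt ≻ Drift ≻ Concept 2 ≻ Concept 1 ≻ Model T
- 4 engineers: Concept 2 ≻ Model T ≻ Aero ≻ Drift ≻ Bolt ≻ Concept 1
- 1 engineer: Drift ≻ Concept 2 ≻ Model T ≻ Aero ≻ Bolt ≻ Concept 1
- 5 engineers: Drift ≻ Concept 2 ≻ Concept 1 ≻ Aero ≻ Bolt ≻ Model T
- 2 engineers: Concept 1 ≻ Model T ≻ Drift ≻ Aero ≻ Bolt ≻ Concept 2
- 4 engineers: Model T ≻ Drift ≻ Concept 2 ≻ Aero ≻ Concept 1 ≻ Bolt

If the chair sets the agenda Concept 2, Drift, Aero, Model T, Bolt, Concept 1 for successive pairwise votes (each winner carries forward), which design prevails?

Round 1: Concept 2 vs Drift — 4–13, Drift advances.
Round 2: Drift vs Aero — 12–5, Drift advances.
Round 3: Drift vs Model T — 7–10, Model T advances.
Round 4: Model T vs Bolt — 11–6, Model T advances.
Round 5: Model T vs Concept 1 — 9–8, Model T advances.
The agenda winner is Model T.

Model T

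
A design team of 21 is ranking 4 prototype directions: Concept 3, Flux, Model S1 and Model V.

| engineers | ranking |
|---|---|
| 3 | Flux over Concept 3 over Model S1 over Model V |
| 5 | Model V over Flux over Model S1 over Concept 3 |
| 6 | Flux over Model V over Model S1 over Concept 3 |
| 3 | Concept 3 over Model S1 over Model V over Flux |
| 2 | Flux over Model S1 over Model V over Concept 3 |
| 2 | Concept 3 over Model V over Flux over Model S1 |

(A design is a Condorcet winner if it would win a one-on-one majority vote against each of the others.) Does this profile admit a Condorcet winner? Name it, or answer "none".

Pairwise majorities:
Concept 3 vs Flux: Concept 3 is ranked higher on 3+2 = 5 ballots, Flux on 16. Flux wins 16–5.
Concept 3 vs Model S1: 3+3+2 = 8 for Concept 3, 13 for Model S1 — Model S1 by 13–8.
Concept 3 vs Model V: Concept 3 preferred on 3+3+2 = 8 ballots; Model V wins 13–8.
Flux vs Model S1: Flux is ranked higher on 3+5+6+2+2 = 18 ballots, Model S1 on 3. Flux wins 18–3.
Flux vs Model V: Flux preferred on 3+6+2 = 11 ballots; Flux wins 11–10.
Model S1 vs Model V: Model S1 is ranked higher on 3+3+2 = 8 ballots, Model V on 13. Model V wins 13–8.
Flux wins every pairwise contest, so Flux is the Condorcet winner.

Flux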